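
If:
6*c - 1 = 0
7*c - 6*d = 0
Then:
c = 1/6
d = 7/36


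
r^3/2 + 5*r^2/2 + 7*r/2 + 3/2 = (r/2 + 1/2)*(r + 1)*(r + 3)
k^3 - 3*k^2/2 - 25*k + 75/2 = (k - 5)*(k - 3/2)*(k + 5)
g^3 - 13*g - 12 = (g - 4)*(g + 1)*(g + 3)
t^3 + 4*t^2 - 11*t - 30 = (t - 3)*(t + 2)*(t + 5)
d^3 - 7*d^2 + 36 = (d - 6)*(d - 3)*(d + 2)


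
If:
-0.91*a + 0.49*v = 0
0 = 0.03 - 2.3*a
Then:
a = 0.01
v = 0.02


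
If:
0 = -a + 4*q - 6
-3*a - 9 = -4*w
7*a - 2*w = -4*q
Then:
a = -3/13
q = 75/52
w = 27/13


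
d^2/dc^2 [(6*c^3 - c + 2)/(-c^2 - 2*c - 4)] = 2*(c^3 - 150*c^2 - 312*c - 8)/(c^6 + 6*c^5 + 24*c^4 + 56*c^3 + 96*c^2 + 96*c + 64)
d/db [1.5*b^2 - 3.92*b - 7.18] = 3.0*b - 3.92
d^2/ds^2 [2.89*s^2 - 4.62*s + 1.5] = 5.78000000000000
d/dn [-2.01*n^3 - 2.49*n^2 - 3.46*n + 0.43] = -6.03*n^2 - 4.98*n - 3.46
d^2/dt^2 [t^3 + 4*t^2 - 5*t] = 6*t + 8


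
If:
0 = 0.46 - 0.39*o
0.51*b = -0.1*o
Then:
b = -0.23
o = 1.18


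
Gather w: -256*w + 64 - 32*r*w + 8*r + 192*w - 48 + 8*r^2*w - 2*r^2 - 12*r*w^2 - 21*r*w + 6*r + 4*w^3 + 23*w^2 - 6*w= -2*r^2 + 14*r + 4*w^3 + w^2*(23 - 12*r) + w*(8*r^2 - 53*r - 70) + 16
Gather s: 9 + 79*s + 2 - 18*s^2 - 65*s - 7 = -18*s^2 + 14*s + 4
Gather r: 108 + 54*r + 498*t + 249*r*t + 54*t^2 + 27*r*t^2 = r*(27*t^2 + 249*t + 54) + 54*t^2 + 498*t + 108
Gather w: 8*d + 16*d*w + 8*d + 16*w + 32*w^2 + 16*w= 16*d + 32*w^2 + w*(16*d + 32)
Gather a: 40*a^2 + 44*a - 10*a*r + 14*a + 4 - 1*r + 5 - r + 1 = 40*a^2 + a*(58 - 10*r) - 2*r + 10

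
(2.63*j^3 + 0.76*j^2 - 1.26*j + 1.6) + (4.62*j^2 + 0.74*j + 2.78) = 2.63*j^3 + 5.38*j^2 - 0.52*j + 4.38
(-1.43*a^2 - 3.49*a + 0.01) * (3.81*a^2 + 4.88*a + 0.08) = -5.4483*a^4 - 20.2753*a^3 - 17.1075*a^2 - 0.2304*a + 0.0008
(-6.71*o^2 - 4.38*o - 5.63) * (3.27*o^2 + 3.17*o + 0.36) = -21.9417*o^4 - 35.5933*o^3 - 34.7103*o^2 - 19.4239*o - 2.0268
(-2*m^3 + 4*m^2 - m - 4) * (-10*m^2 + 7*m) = 20*m^5 - 54*m^4 + 38*m^3 + 33*m^2 - 28*m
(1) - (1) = 0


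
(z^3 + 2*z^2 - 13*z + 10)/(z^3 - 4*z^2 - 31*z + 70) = (z - 1)/(z - 7)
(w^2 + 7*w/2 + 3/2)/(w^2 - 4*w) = (2*w^2 + 7*w + 3)/(2*w*(w - 4))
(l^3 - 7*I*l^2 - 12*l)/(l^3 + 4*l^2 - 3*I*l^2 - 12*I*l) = (l - 4*I)/(l + 4)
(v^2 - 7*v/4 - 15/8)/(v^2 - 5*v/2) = (v + 3/4)/v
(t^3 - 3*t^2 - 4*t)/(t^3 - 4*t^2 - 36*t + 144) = t*(t + 1)/(t^2 - 36)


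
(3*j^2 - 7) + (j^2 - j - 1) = 4*j^2 - j - 8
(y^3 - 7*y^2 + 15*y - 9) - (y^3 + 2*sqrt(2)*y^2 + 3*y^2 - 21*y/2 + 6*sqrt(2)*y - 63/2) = -10*y^2 - 2*sqrt(2)*y^2 - 6*sqrt(2)*y + 51*y/2 + 45/2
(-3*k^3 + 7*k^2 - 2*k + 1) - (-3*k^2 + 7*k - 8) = -3*k^3 + 10*k^2 - 9*k + 9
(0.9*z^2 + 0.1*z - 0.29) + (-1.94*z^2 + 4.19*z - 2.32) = -1.04*z^2 + 4.29*z - 2.61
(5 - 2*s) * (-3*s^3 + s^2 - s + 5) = 6*s^4 - 17*s^3 + 7*s^2 - 15*s + 25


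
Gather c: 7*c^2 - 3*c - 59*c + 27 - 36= 7*c^2 - 62*c - 9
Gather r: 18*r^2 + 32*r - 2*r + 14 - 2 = 18*r^2 + 30*r + 12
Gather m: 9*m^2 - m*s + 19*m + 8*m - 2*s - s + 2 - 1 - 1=9*m^2 + m*(27 - s) - 3*s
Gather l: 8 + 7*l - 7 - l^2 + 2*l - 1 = -l^2 + 9*l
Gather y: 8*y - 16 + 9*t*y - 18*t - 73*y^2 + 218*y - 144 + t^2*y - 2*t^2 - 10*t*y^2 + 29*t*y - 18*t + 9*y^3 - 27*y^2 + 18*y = -2*t^2 - 36*t + 9*y^3 + y^2*(-10*t - 100) + y*(t^2 + 38*t + 244) - 160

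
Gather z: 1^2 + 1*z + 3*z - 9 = 4*z - 8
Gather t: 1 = 1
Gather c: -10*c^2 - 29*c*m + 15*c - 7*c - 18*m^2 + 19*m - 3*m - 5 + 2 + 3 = -10*c^2 + c*(8 - 29*m) - 18*m^2 + 16*m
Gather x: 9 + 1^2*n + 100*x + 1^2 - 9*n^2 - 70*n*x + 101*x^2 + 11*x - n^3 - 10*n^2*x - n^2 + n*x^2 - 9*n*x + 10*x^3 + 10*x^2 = -n^3 - 10*n^2 + n + 10*x^3 + x^2*(n + 111) + x*(-10*n^2 - 79*n + 111) + 10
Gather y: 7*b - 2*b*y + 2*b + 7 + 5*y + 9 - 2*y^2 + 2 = 9*b - 2*y^2 + y*(5 - 2*b) + 18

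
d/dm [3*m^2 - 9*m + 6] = 6*m - 9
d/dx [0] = 0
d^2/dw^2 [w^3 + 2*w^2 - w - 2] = 6*w + 4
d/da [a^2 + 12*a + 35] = 2*a + 12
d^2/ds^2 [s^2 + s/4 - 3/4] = 2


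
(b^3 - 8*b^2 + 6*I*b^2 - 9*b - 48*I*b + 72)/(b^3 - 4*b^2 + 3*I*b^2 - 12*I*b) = (b^2 + b*(-8 + 3*I) - 24*I)/(b*(b - 4))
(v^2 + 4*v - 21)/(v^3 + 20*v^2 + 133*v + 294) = (v - 3)/(v^2 + 13*v + 42)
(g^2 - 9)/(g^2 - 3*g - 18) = (g - 3)/(g - 6)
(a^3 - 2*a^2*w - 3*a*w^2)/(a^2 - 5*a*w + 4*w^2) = a*(a^2 - 2*a*w - 3*w^2)/(a^2 - 5*a*w + 4*w^2)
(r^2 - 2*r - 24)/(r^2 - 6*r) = (r + 4)/r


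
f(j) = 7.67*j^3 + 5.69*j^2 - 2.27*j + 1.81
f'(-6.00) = 757.81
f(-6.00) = -1436.45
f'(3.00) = 238.96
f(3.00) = 253.30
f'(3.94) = 399.77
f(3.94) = 550.32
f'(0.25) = 2.01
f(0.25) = 1.72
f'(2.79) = 208.59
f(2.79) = 206.34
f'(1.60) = 74.84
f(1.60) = 44.16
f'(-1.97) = 64.61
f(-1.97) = -30.28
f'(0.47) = 8.16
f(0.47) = 2.80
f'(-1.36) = 24.81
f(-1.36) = -3.87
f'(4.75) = 570.95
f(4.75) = 941.42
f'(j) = 23.01*j^2 + 11.38*j - 2.27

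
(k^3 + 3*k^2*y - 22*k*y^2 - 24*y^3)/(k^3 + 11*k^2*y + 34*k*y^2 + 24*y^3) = (k - 4*y)/(k + 4*y)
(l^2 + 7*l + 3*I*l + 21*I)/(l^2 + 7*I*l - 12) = (l + 7)/(l + 4*I)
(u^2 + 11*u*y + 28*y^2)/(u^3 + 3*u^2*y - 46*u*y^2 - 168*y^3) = (-u - 7*y)/(-u^2 + u*y + 42*y^2)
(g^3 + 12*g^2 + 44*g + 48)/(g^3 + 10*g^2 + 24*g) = (g + 2)/g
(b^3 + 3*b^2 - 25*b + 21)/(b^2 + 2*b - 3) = (b^2 + 4*b - 21)/(b + 3)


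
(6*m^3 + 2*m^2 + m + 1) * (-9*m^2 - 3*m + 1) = -54*m^5 - 36*m^4 - 9*m^3 - 10*m^2 - 2*m + 1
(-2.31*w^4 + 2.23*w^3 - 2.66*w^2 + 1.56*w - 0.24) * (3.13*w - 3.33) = -7.2303*w^5 + 14.6722*w^4 - 15.7517*w^3 + 13.7406*w^2 - 5.946*w + 0.7992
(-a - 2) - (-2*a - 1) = a - 1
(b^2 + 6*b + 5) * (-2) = -2*b^2 - 12*b - 10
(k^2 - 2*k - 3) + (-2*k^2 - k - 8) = -k^2 - 3*k - 11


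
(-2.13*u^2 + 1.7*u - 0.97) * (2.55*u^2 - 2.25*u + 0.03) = -5.4315*u^4 + 9.1275*u^3 - 6.3624*u^2 + 2.2335*u - 0.0291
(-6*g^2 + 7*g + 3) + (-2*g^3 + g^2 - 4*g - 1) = -2*g^3 - 5*g^2 + 3*g + 2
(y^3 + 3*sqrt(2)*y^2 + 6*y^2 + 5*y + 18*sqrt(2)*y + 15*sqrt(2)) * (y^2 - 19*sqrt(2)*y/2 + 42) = y^5 - 13*sqrt(2)*y^4/2 + 6*y^4 - 39*sqrt(2)*y^3 - 10*y^3 - 90*y^2 + 187*sqrt(2)*y^2/2 - 75*y + 756*sqrt(2)*y + 630*sqrt(2)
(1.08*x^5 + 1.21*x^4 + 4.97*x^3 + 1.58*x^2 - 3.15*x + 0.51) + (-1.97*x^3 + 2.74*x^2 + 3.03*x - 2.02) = 1.08*x^5 + 1.21*x^4 + 3.0*x^3 + 4.32*x^2 - 0.12*x - 1.51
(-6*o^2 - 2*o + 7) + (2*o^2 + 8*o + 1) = -4*o^2 + 6*o + 8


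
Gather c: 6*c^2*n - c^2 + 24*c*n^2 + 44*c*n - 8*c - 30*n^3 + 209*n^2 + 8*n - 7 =c^2*(6*n - 1) + c*(24*n^2 + 44*n - 8) - 30*n^3 + 209*n^2 + 8*n - 7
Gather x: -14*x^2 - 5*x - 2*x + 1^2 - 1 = -14*x^2 - 7*x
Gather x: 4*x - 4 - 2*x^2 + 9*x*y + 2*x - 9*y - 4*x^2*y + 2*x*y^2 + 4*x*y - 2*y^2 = x^2*(-4*y - 2) + x*(2*y^2 + 13*y + 6) - 2*y^2 - 9*y - 4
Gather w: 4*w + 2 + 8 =4*w + 10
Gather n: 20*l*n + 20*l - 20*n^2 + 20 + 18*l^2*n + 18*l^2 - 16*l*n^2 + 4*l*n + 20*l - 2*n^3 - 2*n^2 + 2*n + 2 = 18*l^2 + 40*l - 2*n^3 + n^2*(-16*l - 22) + n*(18*l^2 + 24*l + 2) + 22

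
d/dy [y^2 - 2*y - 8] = 2*y - 2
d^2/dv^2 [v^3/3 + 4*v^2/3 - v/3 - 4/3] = 2*v + 8/3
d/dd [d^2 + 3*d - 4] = 2*d + 3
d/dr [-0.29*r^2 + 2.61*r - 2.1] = 2.61 - 0.58*r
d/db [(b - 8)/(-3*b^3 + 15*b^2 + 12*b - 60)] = (-b^3 + 5*b^2 + 4*b - (b - 8)*(-3*b^2 + 10*b + 4) - 20)/(3*(b^3 - 5*b^2 - 4*b + 20)^2)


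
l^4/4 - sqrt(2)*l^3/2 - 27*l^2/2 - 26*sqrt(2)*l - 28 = (l/2 + sqrt(2)/2)*(l/2 + sqrt(2))*(l - 7*sqrt(2))*(l + 2*sqrt(2))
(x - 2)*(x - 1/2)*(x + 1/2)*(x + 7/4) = x^4 - x^3/4 - 15*x^2/4 + x/16 + 7/8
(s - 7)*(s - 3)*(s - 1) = s^3 - 11*s^2 + 31*s - 21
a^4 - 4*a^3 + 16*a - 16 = (a - 2)^3*(a + 2)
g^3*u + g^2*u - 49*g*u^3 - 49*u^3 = (g - 7*u)*(g + 7*u)*(g*u + u)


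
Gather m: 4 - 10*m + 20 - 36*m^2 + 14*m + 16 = -36*m^2 + 4*m + 40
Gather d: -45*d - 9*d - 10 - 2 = -54*d - 12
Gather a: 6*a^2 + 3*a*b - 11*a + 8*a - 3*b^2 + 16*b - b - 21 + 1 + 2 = 6*a^2 + a*(3*b - 3) - 3*b^2 + 15*b - 18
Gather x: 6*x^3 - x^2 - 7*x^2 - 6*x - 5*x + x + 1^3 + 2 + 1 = 6*x^3 - 8*x^2 - 10*x + 4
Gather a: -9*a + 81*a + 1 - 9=72*a - 8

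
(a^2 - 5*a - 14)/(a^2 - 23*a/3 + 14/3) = 3*(a + 2)/(3*a - 2)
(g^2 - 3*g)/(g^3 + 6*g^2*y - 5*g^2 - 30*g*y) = (g - 3)/(g^2 + 6*g*y - 5*g - 30*y)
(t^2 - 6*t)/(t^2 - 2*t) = (t - 6)/(t - 2)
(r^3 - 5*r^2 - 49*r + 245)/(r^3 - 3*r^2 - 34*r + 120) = (r^2 - 49)/(r^2 + 2*r - 24)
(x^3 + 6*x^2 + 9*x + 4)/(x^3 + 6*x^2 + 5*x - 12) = (x^2 + 2*x + 1)/(x^2 + 2*x - 3)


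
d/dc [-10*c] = -10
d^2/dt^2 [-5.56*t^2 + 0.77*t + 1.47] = -11.1200000000000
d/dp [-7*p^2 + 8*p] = 8 - 14*p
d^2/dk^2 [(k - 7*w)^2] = 2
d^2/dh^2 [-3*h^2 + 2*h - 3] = -6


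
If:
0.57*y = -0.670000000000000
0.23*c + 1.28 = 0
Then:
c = -5.57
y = -1.18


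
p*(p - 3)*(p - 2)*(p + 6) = p^4 + p^3 - 24*p^2 + 36*p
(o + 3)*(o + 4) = o^2 + 7*o + 12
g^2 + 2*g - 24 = (g - 4)*(g + 6)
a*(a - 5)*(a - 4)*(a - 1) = a^4 - 10*a^3 + 29*a^2 - 20*a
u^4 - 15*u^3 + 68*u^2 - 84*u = u*(u - 7)*(u - 6)*(u - 2)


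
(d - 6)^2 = d^2 - 12*d + 36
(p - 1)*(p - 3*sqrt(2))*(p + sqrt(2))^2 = p^4 - sqrt(2)*p^3 - p^3 - 10*p^2 + sqrt(2)*p^2 - 6*sqrt(2)*p + 10*p + 6*sqrt(2)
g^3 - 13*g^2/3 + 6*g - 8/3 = (g - 2)*(g - 4/3)*(g - 1)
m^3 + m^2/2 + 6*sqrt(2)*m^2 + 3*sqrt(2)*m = m*(m + 1/2)*(m + 6*sqrt(2))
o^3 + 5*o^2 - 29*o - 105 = (o - 5)*(o + 3)*(o + 7)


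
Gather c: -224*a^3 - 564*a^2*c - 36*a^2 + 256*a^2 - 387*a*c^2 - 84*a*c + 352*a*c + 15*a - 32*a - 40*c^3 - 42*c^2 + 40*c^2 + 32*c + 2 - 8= -224*a^3 + 220*a^2 - 17*a - 40*c^3 + c^2*(-387*a - 2) + c*(-564*a^2 + 268*a + 32) - 6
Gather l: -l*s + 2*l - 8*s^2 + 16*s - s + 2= l*(2 - s) - 8*s^2 + 15*s + 2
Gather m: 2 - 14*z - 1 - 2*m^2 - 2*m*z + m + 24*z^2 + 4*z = -2*m^2 + m*(1 - 2*z) + 24*z^2 - 10*z + 1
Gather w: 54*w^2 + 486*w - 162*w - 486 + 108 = 54*w^2 + 324*w - 378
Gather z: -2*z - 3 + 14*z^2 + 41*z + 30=14*z^2 + 39*z + 27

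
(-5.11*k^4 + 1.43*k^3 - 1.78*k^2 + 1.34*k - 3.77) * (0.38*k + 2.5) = -1.9418*k^5 - 12.2316*k^4 + 2.8986*k^3 - 3.9408*k^2 + 1.9174*k - 9.425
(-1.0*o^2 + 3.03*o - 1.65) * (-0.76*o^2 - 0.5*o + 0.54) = 0.76*o^4 - 1.8028*o^3 - 0.801*o^2 + 2.4612*o - 0.891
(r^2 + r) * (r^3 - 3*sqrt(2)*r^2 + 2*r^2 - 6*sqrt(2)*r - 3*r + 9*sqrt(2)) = r^5 - 3*sqrt(2)*r^4 + 3*r^4 - 9*sqrt(2)*r^3 - r^3 - 3*r^2 + 3*sqrt(2)*r^2 + 9*sqrt(2)*r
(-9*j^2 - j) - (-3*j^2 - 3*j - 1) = -6*j^2 + 2*j + 1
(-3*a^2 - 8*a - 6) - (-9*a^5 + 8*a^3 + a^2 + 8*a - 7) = 9*a^5 - 8*a^3 - 4*a^2 - 16*a + 1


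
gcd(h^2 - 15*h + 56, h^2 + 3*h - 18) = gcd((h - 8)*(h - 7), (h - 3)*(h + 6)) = 1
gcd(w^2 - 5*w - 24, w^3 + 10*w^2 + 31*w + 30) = w + 3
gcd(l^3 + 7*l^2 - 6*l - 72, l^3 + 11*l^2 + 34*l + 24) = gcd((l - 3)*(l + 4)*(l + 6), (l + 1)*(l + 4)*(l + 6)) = l^2 + 10*l + 24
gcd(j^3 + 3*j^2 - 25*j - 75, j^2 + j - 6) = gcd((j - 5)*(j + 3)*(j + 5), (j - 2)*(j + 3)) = j + 3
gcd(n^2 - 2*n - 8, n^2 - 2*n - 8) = n^2 - 2*n - 8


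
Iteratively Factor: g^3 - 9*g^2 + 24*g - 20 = (g - 5)*(g^2 - 4*g + 4) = (g - 5)*(g - 2)*(g - 2)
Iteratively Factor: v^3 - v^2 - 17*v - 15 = (v + 3)*(v^2 - 4*v - 5) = (v + 1)*(v + 3)*(v - 5)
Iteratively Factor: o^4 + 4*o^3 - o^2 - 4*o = (o - 1)*(o^3 + 5*o^2 + 4*o) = (o - 1)*(o + 4)*(o^2 + o) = o*(o - 1)*(o + 4)*(o + 1)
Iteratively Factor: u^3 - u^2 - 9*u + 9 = (u + 3)*(u^2 - 4*u + 3) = (u - 1)*(u + 3)*(u - 3)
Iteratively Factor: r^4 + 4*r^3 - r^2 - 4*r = (r + 1)*(r^3 + 3*r^2 - 4*r) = r*(r + 1)*(r^2 + 3*r - 4) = r*(r + 1)*(r + 4)*(r - 1)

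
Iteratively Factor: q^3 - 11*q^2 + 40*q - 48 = (q - 4)*(q^2 - 7*q + 12) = (q - 4)*(q - 3)*(q - 4)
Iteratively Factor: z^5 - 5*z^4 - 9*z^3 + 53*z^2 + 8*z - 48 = (z + 3)*(z^4 - 8*z^3 + 15*z^2 + 8*z - 16) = (z - 4)*(z + 3)*(z^3 - 4*z^2 - z + 4) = (z - 4)^2*(z + 3)*(z^2 - 1) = (z - 4)^2*(z + 1)*(z + 3)*(z - 1)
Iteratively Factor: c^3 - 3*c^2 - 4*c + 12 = (c - 2)*(c^2 - c - 6) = (c - 2)*(c + 2)*(c - 3)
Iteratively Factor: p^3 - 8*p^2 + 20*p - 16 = (p - 4)*(p^2 - 4*p + 4) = (p - 4)*(p - 2)*(p - 2)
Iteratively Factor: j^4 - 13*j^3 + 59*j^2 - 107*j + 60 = (j - 3)*(j^3 - 10*j^2 + 29*j - 20) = (j - 3)*(j - 1)*(j^2 - 9*j + 20) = (j - 4)*(j - 3)*(j - 1)*(j - 5)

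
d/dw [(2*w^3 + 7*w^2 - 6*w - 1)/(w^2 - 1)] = 2*(w^4 - 6*w + 3)/(w^4 - 2*w^2 + 1)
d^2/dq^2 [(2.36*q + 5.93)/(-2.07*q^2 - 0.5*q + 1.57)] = (-(2.36*q + 5.93)*(4.14*q + 0.5)*(8.28*q + 1.0) + (29.3112*q + 26.9102)*(2.07*q^2 + 0.5*q - 1.57))/(2.07*q^2 + 0.5*q - 1.57)^3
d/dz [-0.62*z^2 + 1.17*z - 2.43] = 1.17 - 1.24*z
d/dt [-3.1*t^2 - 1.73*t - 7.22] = -6.2*t - 1.73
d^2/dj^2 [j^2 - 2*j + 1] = 2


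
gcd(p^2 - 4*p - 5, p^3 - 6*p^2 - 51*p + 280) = p - 5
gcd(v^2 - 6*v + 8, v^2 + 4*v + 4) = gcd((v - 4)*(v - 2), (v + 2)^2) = 1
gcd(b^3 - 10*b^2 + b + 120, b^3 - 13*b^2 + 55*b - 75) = b - 5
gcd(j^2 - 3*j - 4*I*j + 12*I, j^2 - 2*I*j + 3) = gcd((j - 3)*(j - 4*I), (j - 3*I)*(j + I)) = 1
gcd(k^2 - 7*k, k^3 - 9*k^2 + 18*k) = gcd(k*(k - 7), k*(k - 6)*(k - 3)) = k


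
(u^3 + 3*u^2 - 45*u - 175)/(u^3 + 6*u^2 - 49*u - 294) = (u^2 + 10*u + 25)/(u^2 + 13*u + 42)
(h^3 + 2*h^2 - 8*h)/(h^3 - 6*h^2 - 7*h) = (-h^2 - 2*h + 8)/(-h^2 + 6*h + 7)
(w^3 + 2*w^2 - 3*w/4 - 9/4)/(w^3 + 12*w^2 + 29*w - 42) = (w^2 + 3*w + 9/4)/(w^2 + 13*w + 42)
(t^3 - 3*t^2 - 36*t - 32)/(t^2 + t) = t - 4 - 32/t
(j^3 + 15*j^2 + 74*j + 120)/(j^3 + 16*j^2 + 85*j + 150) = (j + 4)/(j + 5)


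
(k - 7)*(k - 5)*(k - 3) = k^3 - 15*k^2 + 71*k - 105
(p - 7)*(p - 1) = p^2 - 8*p + 7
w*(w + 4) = w^2 + 4*w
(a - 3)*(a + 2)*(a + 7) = a^3 + 6*a^2 - 13*a - 42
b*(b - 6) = b^2 - 6*b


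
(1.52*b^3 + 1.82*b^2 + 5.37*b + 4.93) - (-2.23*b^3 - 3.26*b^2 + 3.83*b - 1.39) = 3.75*b^3 + 5.08*b^2 + 1.54*b + 6.32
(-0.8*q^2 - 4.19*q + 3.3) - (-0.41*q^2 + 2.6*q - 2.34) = -0.39*q^2 - 6.79*q + 5.64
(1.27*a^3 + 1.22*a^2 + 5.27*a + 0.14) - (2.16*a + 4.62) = 1.27*a^3 + 1.22*a^2 + 3.11*a - 4.48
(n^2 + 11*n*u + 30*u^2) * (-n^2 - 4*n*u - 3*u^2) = -n^4 - 15*n^3*u - 77*n^2*u^2 - 153*n*u^3 - 90*u^4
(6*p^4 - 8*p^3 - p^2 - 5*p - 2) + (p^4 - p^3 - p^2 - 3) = 7*p^4 - 9*p^3 - 2*p^2 - 5*p - 5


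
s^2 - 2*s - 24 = (s - 6)*(s + 4)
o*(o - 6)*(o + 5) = o^3 - o^2 - 30*o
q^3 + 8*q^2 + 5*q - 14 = (q - 1)*(q + 2)*(q + 7)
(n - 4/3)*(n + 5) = n^2 + 11*n/3 - 20/3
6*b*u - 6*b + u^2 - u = (6*b + u)*(u - 1)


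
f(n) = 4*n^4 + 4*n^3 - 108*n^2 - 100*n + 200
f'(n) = 16*n^3 + 12*n^2 - 216*n - 100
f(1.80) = -264.60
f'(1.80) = -356.61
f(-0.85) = 206.60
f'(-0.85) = 82.44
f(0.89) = 30.78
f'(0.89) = -271.46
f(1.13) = -38.61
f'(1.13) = -305.67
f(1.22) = -66.62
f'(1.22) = -316.61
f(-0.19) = 215.08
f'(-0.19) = -58.64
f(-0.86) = 205.77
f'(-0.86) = 84.46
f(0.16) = 181.25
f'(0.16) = -134.19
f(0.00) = 200.00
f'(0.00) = -100.00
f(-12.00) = 61880.00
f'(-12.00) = -23428.00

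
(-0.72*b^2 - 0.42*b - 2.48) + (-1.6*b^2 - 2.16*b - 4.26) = -2.32*b^2 - 2.58*b - 6.74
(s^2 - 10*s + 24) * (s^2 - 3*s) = s^4 - 13*s^3 + 54*s^2 - 72*s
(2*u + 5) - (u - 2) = u + 7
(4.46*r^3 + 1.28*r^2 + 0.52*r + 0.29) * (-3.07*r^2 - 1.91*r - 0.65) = -13.6922*r^5 - 12.4482*r^4 - 6.9402*r^3 - 2.7155*r^2 - 0.8919*r - 0.1885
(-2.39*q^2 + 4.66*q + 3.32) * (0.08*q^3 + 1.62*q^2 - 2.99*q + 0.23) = -0.1912*q^5 - 3.499*q^4 + 14.9609*q^3 - 9.1047*q^2 - 8.855*q + 0.7636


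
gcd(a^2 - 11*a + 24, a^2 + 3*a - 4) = 1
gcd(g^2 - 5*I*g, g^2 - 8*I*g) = g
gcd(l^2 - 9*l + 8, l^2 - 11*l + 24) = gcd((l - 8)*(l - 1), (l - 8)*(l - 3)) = l - 8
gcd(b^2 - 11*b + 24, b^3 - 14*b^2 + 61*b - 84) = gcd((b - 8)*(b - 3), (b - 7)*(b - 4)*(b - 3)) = b - 3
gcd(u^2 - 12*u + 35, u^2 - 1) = 1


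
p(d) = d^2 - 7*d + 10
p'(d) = 2*d - 7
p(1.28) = 2.68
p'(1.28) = -4.44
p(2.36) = -0.95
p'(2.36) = -2.28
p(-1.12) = 19.09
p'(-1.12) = -9.24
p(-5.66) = 81.66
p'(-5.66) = -18.32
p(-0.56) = 14.23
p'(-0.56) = -8.12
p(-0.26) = 11.89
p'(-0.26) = -7.52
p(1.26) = 2.77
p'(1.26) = -4.48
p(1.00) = 4.00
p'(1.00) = -5.00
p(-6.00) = 88.00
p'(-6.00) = -19.00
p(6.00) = 4.00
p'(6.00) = 5.00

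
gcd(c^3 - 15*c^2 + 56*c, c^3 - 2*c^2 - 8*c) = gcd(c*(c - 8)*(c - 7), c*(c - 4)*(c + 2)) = c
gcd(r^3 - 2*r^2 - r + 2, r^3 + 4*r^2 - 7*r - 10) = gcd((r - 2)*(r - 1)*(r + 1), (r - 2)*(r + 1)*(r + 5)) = r^2 - r - 2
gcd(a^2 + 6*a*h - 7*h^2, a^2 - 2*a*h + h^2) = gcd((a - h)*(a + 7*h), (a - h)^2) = a - h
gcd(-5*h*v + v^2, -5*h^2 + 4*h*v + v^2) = 1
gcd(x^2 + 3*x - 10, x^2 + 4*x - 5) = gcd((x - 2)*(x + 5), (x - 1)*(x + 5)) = x + 5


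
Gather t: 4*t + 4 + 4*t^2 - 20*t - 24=4*t^2 - 16*t - 20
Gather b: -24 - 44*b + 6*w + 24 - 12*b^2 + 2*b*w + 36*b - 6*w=-12*b^2 + b*(2*w - 8)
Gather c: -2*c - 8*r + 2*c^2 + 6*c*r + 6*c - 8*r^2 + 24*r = 2*c^2 + c*(6*r + 4) - 8*r^2 + 16*r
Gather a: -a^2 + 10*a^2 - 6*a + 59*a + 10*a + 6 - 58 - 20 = 9*a^2 + 63*a - 72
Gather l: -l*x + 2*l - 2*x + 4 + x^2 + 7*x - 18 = l*(2 - x) + x^2 + 5*x - 14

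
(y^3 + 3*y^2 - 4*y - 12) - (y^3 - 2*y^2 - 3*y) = 5*y^2 - y - 12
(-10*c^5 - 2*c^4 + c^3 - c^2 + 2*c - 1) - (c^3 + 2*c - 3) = -10*c^5 - 2*c^4 - c^2 + 2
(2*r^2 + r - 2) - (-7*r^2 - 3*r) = 9*r^2 + 4*r - 2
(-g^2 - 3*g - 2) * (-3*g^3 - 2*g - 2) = 3*g^5 + 9*g^4 + 8*g^3 + 8*g^2 + 10*g + 4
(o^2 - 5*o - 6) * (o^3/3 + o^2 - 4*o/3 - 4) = o^5/3 - 2*o^4/3 - 25*o^3/3 - 10*o^2/3 + 28*o + 24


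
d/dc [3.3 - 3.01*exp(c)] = -3.01*exp(c)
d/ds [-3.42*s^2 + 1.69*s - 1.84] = 1.69 - 6.84*s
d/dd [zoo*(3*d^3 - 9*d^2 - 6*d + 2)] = zoo*(d^2 + d + 1)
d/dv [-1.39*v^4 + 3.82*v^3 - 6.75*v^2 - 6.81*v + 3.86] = -5.56*v^3 + 11.46*v^2 - 13.5*v - 6.81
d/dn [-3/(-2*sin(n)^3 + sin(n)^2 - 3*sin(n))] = 3*(-6*sin(n)^2 + 2*sin(n) - 3)*cos(n)/((-sin(n) - cos(2*n) + 4)^2*sin(n)^2)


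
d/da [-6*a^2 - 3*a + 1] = -12*a - 3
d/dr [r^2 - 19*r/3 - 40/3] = 2*r - 19/3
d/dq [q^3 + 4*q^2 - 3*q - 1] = 3*q^2 + 8*q - 3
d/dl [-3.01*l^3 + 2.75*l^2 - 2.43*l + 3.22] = -9.03*l^2 + 5.5*l - 2.43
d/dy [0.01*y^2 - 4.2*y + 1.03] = 0.02*y - 4.2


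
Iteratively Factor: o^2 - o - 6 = (o - 3)*(o + 2)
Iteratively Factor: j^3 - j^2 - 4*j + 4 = (j - 2)*(j^2 + j - 2) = (j - 2)*(j - 1)*(j + 2)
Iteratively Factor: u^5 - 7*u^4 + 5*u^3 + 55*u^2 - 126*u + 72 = (u + 3)*(u^4 - 10*u^3 + 35*u^2 - 50*u + 24) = (u - 2)*(u + 3)*(u^3 - 8*u^2 + 19*u - 12) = (u - 4)*(u - 2)*(u + 3)*(u^2 - 4*u + 3) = (u - 4)*(u - 3)*(u - 2)*(u + 3)*(u - 1)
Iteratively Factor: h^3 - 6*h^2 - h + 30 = (h + 2)*(h^2 - 8*h + 15) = (h - 3)*(h + 2)*(h - 5)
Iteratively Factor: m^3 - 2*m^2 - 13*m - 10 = (m + 1)*(m^2 - 3*m - 10) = (m + 1)*(m + 2)*(m - 5)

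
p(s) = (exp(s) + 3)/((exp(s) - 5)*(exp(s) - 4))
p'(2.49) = -0.64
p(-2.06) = 0.17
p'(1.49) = 50.55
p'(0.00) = 0.28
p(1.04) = 2.29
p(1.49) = -30.23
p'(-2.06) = 0.02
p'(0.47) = 0.84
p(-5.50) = 0.15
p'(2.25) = -1.56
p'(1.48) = 103.79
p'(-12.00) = 0.00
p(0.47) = 0.56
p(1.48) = -30.99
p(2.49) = 0.26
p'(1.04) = 9.65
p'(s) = exp(s)/((exp(s) - 5)*(exp(s) - 4)) - (exp(s) + 3)*exp(s)/((exp(s) - 5)*(exp(s) - 4)^2) - (exp(s) + 3)*exp(s)/((exp(s) - 5)^2*(exp(s) - 4)) = (-exp(2*s) - 6*exp(s) + 47)*exp(s)/(exp(4*s) - 18*exp(3*s) + 121*exp(2*s) - 360*exp(s) + 400)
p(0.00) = 0.33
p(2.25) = 0.51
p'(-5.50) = 0.00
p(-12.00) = 0.15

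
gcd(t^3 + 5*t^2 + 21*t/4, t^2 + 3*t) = t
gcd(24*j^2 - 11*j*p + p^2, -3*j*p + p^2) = -3*j + p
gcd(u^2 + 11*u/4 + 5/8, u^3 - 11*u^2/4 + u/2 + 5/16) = u + 1/4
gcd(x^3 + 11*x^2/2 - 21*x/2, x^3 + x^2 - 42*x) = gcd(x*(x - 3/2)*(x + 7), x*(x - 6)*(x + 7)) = x^2 + 7*x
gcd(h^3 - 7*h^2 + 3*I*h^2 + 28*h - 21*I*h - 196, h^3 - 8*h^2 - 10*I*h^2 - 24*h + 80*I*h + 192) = h - 4*I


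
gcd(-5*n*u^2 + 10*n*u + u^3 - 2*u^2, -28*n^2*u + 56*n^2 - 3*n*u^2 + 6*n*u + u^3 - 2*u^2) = u - 2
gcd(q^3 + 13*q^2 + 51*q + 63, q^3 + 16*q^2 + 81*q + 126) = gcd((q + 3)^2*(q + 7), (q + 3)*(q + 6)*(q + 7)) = q^2 + 10*q + 21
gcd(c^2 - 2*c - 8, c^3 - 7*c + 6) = 1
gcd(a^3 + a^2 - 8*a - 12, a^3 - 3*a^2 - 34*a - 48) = a + 2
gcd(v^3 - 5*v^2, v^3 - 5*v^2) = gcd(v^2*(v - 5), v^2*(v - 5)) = v^3 - 5*v^2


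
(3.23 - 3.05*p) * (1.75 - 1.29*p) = 3.9345*p^2 - 9.5042*p + 5.6525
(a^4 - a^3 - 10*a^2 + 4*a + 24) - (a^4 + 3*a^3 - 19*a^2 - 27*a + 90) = -4*a^3 + 9*a^2 + 31*a - 66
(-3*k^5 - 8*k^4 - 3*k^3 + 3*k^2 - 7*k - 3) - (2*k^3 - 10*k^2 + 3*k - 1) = -3*k^5 - 8*k^4 - 5*k^3 + 13*k^2 - 10*k - 2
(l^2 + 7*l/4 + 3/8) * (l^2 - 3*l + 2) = l^4 - 5*l^3/4 - 23*l^2/8 + 19*l/8 + 3/4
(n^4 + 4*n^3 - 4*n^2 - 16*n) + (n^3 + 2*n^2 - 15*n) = n^4 + 5*n^3 - 2*n^2 - 31*n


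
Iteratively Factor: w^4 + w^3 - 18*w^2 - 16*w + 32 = (w + 2)*(w^3 - w^2 - 16*w + 16) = (w - 4)*(w + 2)*(w^2 + 3*w - 4) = (w - 4)*(w + 2)*(w + 4)*(w - 1)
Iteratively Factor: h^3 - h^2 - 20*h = (h + 4)*(h^2 - 5*h) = h*(h + 4)*(h - 5)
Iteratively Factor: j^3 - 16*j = (j + 4)*(j^2 - 4*j) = j*(j + 4)*(j - 4)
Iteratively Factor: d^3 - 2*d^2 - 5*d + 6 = (d - 3)*(d^2 + d - 2) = (d - 3)*(d - 1)*(d + 2)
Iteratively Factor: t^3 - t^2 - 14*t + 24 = (t - 3)*(t^2 + 2*t - 8) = (t - 3)*(t + 4)*(t - 2)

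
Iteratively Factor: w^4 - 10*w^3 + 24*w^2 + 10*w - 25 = (w - 5)*(w^3 - 5*w^2 - w + 5) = (w - 5)*(w - 1)*(w^2 - 4*w - 5) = (w - 5)*(w - 1)*(w + 1)*(w - 5)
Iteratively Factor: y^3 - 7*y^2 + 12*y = (y - 4)*(y^2 - 3*y) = y*(y - 4)*(y - 3)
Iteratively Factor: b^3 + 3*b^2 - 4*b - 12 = (b + 3)*(b^2 - 4) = (b - 2)*(b + 3)*(b + 2)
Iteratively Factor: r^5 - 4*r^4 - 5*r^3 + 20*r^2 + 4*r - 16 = (r + 2)*(r^4 - 6*r^3 + 7*r^2 + 6*r - 8) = (r + 1)*(r + 2)*(r^3 - 7*r^2 + 14*r - 8) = (r - 1)*(r + 1)*(r + 2)*(r^2 - 6*r + 8) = (r - 4)*(r - 1)*(r + 1)*(r + 2)*(r - 2)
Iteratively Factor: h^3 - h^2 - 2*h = (h - 2)*(h^2 + h) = (h - 2)*(h + 1)*(h)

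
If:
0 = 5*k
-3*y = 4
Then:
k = 0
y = -4/3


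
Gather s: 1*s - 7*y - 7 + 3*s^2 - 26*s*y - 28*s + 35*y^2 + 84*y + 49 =3*s^2 + s*(-26*y - 27) + 35*y^2 + 77*y + 42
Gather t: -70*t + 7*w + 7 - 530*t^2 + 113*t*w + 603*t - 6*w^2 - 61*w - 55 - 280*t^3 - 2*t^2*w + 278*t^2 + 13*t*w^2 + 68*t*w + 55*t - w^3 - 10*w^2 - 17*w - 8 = -280*t^3 + t^2*(-2*w - 252) + t*(13*w^2 + 181*w + 588) - w^3 - 16*w^2 - 71*w - 56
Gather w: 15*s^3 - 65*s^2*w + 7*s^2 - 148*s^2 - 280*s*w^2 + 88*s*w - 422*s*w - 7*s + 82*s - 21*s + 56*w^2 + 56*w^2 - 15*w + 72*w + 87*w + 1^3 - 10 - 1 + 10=15*s^3 - 141*s^2 + 54*s + w^2*(112 - 280*s) + w*(-65*s^2 - 334*s + 144)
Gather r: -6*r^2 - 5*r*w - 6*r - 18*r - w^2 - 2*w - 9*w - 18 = -6*r^2 + r*(-5*w - 24) - w^2 - 11*w - 18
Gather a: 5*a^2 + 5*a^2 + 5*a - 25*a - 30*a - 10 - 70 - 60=10*a^2 - 50*a - 140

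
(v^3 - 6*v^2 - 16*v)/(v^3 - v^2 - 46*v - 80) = v/(v + 5)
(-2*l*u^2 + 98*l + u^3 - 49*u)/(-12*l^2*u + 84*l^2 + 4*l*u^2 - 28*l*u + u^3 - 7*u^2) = (u + 7)/(6*l + u)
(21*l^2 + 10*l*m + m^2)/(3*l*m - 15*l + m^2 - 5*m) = (7*l + m)/(m - 5)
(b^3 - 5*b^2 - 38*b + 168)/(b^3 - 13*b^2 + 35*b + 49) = (b^2 + 2*b - 24)/(b^2 - 6*b - 7)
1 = 1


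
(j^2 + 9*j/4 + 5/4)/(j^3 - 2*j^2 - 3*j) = (j + 5/4)/(j*(j - 3))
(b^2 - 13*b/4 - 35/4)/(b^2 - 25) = (b + 7/4)/(b + 5)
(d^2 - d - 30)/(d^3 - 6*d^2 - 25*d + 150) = 1/(d - 5)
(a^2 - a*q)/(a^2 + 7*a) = (a - q)/(a + 7)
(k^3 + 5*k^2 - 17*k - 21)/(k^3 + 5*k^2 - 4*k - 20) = (k^3 + 5*k^2 - 17*k - 21)/(k^3 + 5*k^2 - 4*k - 20)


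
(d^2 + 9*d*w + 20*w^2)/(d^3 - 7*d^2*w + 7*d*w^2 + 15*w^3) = (d^2 + 9*d*w + 20*w^2)/(d^3 - 7*d^2*w + 7*d*w^2 + 15*w^3)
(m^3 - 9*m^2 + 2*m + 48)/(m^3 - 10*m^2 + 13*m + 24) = (m + 2)/(m + 1)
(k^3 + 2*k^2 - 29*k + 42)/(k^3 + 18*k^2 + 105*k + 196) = (k^2 - 5*k + 6)/(k^2 + 11*k + 28)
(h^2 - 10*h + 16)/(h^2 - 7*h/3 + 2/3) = 3*(h - 8)/(3*h - 1)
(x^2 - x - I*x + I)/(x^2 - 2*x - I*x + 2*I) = (x - 1)/(x - 2)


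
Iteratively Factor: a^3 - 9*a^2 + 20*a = (a - 5)*(a^2 - 4*a) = a*(a - 5)*(a - 4)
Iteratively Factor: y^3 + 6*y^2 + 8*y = (y)*(y^2 + 6*y + 8) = y*(y + 4)*(y + 2)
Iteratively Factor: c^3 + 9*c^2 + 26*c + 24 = (c + 4)*(c^2 + 5*c + 6) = (c + 2)*(c + 4)*(c + 3)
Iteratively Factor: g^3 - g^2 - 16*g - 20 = (g + 2)*(g^2 - 3*g - 10) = (g + 2)^2*(g - 5)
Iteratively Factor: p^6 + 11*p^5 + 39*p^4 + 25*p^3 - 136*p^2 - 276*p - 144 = (p + 3)*(p^5 + 8*p^4 + 15*p^3 - 20*p^2 - 76*p - 48) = (p + 1)*(p + 3)*(p^4 + 7*p^3 + 8*p^2 - 28*p - 48) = (p + 1)*(p + 3)^2*(p^3 + 4*p^2 - 4*p - 16) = (p + 1)*(p + 3)^2*(p + 4)*(p^2 - 4) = (p + 1)*(p + 2)*(p + 3)^2*(p + 4)*(p - 2)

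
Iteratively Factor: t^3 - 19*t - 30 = (t + 3)*(t^2 - 3*t - 10) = (t + 2)*(t + 3)*(t - 5)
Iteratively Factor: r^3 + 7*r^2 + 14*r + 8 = (r + 2)*(r^2 + 5*r + 4) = (r + 2)*(r + 4)*(r + 1)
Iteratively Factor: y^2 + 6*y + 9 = (y + 3)*(y + 3)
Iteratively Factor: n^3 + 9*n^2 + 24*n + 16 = (n + 4)*(n^2 + 5*n + 4) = (n + 1)*(n + 4)*(n + 4)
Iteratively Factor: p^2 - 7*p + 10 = (p - 5)*(p - 2)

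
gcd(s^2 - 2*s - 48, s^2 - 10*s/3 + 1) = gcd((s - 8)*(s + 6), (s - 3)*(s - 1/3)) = 1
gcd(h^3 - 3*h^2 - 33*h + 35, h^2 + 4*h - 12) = 1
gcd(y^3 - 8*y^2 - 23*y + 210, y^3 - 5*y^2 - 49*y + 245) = y - 7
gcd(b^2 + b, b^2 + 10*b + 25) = 1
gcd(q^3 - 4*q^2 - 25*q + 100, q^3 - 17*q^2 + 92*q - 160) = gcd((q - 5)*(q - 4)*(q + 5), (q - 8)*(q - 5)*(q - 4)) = q^2 - 9*q + 20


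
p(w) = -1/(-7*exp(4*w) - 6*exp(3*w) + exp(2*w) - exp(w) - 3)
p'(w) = -(28*exp(4*w) + 18*exp(3*w) - 2*exp(2*w) + exp(w))/(-7*exp(4*w) - 6*exp(3*w) + exp(2*w) - exp(w) - 3)^2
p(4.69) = 0.00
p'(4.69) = -0.00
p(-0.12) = 0.09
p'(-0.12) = -0.22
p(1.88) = 0.00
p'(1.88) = -0.00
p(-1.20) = 0.29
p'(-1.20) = -0.07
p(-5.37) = 0.33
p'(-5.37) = -0.00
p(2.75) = 0.00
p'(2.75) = -0.00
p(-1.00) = 0.27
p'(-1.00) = -0.11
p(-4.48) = 0.33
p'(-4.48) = -0.00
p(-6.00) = 0.33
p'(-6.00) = 0.00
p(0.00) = 0.06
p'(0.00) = -0.18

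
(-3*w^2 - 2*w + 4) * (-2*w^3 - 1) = 6*w^5 + 4*w^4 - 8*w^3 + 3*w^2 + 2*w - 4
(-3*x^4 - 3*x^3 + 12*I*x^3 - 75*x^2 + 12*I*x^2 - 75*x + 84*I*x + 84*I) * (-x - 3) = 3*x^5 + 12*x^4 - 12*I*x^4 + 84*x^3 - 48*I*x^3 + 300*x^2 - 120*I*x^2 + 225*x - 336*I*x - 252*I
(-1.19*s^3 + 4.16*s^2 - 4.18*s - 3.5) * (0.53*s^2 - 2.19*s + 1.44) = -0.6307*s^5 + 4.8109*s^4 - 13.0394*s^3 + 13.2896*s^2 + 1.6458*s - 5.04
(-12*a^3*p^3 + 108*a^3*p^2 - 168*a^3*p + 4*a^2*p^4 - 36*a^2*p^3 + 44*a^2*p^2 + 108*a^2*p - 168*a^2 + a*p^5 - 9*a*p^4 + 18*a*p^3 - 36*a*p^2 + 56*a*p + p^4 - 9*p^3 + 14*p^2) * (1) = -12*a^3*p^3 + 108*a^3*p^2 - 168*a^3*p + 4*a^2*p^4 - 36*a^2*p^3 + 44*a^2*p^2 + 108*a^2*p - 168*a^2 + a*p^5 - 9*a*p^4 + 18*a*p^3 - 36*a*p^2 + 56*a*p + p^4 - 9*p^3 + 14*p^2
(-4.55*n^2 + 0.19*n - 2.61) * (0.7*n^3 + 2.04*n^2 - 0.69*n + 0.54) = -3.185*n^5 - 9.149*n^4 + 1.7001*n^3 - 7.9125*n^2 + 1.9035*n - 1.4094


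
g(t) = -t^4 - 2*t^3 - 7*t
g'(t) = -4*t^3 - 6*t^2 - 7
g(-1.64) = 13.07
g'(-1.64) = -5.49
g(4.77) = -768.15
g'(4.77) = -577.64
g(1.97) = -44.14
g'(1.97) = -60.87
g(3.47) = -252.84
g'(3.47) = -246.37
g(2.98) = -152.65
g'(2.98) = -166.14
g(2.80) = -124.97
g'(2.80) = -141.85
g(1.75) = -32.35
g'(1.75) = -46.81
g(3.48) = -255.31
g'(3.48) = -248.24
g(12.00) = -24276.00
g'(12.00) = -7783.00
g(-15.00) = -43770.00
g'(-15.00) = 12143.00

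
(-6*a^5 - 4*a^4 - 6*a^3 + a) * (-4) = 24*a^5 + 16*a^4 + 24*a^3 - 4*a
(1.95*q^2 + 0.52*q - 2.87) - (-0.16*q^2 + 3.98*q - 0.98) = 2.11*q^2 - 3.46*q - 1.89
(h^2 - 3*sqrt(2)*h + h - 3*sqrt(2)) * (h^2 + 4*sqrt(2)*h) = h^4 + h^3 + sqrt(2)*h^3 - 24*h^2 + sqrt(2)*h^2 - 24*h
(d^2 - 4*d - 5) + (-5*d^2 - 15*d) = -4*d^2 - 19*d - 5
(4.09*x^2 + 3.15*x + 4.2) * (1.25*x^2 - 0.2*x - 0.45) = 5.1125*x^4 + 3.1195*x^3 + 2.7795*x^2 - 2.2575*x - 1.89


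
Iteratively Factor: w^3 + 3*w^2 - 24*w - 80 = (w - 5)*(w^2 + 8*w + 16) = (w - 5)*(w + 4)*(w + 4)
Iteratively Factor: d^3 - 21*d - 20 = (d + 4)*(d^2 - 4*d - 5) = (d - 5)*(d + 4)*(d + 1)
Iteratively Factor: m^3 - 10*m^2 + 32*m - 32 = (m - 4)*(m^2 - 6*m + 8) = (m - 4)^2*(m - 2)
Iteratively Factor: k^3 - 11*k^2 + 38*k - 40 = (k - 5)*(k^2 - 6*k + 8) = (k - 5)*(k - 2)*(k - 4)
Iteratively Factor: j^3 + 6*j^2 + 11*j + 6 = (j + 1)*(j^2 + 5*j + 6) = (j + 1)*(j + 3)*(j + 2)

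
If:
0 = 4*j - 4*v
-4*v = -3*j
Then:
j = 0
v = 0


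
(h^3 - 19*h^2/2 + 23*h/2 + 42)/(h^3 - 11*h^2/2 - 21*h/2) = (h - 4)/h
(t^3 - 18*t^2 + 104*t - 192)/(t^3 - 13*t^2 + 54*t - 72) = (t - 8)/(t - 3)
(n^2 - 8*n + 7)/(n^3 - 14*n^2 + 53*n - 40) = (n - 7)/(n^2 - 13*n + 40)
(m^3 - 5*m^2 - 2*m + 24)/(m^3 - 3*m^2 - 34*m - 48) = (m^2 - 7*m + 12)/(m^2 - 5*m - 24)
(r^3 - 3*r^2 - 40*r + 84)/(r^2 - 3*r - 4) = (-r^3 + 3*r^2 + 40*r - 84)/(-r^2 + 3*r + 4)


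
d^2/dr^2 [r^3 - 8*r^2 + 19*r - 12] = 6*r - 16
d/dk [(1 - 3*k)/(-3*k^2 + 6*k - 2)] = 3*k*(2 - 3*k)/(9*k^4 - 36*k^3 + 48*k^2 - 24*k + 4)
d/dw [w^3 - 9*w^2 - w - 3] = 3*w^2 - 18*w - 1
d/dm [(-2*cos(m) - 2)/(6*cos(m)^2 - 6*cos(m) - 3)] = -2*(4*cos(m) + cos(2*m))*sin(m)/(3*(2*cos(m) - cos(2*m))^2)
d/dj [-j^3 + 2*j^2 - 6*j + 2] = -3*j^2 + 4*j - 6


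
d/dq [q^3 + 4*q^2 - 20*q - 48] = 3*q^2 + 8*q - 20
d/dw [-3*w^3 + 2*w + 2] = 2 - 9*w^2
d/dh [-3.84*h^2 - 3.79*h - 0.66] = -7.68*h - 3.79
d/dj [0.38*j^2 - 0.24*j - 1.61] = 0.76*j - 0.24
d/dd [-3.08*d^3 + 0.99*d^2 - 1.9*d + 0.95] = -9.24*d^2 + 1.98*d - 1.9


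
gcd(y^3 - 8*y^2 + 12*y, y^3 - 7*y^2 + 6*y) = y^2 - 6*y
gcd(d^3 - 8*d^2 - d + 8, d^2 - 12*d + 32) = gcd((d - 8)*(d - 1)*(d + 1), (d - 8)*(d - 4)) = d - 8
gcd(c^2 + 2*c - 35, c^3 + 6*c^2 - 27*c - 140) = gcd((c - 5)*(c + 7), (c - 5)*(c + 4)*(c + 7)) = c^2 + 2*c - 35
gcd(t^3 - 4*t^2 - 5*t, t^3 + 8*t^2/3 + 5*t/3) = t^2 + t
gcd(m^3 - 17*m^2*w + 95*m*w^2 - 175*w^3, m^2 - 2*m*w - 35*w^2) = -m + 7*w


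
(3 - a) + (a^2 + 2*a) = a^2 + a + 3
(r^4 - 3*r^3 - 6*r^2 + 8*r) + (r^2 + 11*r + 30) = r^4 - 3*r^3 - 5*r^2 + 19*r + 30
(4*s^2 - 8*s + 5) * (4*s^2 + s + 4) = 16*s^4 - 28*s^3 + 28*s^2 - 27*s + 20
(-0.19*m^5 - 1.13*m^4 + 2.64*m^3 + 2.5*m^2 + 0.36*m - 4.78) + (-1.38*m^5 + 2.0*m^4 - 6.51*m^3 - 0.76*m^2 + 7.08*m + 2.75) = -1.57*m^5 + 0.87*m^4 - 3.87*m^3 + 1.74*m^2 + 7.44*m - 2.03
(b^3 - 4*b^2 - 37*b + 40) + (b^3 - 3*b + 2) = 2*b^3 - 4*b^2 - 40*b + 42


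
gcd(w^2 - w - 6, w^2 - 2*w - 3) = w - 3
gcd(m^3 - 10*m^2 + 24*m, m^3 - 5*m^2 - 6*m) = m^2 - 6*m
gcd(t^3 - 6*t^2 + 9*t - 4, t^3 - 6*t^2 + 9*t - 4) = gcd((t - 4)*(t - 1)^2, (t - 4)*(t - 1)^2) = t^3 - 6*t^2 + 9*t - 4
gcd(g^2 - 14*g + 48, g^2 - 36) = g - 6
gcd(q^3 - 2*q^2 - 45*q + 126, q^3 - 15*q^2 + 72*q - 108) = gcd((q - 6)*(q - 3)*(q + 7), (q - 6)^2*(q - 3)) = q^2 - 9*q + 18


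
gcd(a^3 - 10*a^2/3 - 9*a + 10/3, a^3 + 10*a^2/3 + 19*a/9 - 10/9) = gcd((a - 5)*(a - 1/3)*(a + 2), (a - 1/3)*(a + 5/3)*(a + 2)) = a^2 + 5*a/3 - 2/3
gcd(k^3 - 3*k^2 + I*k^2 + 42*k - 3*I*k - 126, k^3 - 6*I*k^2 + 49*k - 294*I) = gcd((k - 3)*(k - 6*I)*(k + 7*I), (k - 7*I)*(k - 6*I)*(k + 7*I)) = k^2 + I*k + 42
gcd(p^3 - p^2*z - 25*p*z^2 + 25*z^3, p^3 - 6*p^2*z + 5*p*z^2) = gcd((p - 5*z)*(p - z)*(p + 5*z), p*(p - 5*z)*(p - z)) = p^2 - 6*p*z + 5*z^2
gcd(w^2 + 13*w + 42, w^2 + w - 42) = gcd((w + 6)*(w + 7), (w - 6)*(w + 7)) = w + 7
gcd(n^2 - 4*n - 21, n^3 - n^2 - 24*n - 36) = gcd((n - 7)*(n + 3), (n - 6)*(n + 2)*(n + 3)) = n + 3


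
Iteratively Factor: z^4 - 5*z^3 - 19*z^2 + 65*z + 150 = (z - 5)*(z^3 - 19*z - 30) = (z - 5)*(z + 2)*(z^2 - 2*z - 15) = (z - 5)*(z + 2)*(z + 3)*(z - 5)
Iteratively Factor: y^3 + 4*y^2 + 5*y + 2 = (y + 1)*(y^2 + 3*y + 2) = (y + 1)*(y + 2)*(y + 1)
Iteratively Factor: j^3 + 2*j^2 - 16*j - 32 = (j + 2)*(j^2 - 16) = (j - 4)*(j + 2)*(j + 4)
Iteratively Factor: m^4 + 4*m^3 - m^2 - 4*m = (m)*(m^3 + 4*m^2 - m - 4) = m*(m - 1)*(m^2 + 5*m + 4) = m*(m - 1)*(m + 4)*(m + 1)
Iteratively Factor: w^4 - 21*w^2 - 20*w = (w + 4)*(w^3 - 4*w^2 - 5*w) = w*(w + 4)*(w^2 - 4*w - 5) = w*(w - 5)*(w + 4)*(w + 1)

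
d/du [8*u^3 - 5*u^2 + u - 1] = 24*u^2 - 10*u + 1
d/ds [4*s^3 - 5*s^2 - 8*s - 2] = 12*s^2 - 10*s - 8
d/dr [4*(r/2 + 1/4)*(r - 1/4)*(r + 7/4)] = 6*r^2 + 8*r + 5/8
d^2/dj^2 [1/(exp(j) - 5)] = (exp(j) + 5)*exp(j)/(exp(j) - 5)^3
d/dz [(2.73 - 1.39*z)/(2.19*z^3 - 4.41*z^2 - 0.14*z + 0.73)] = (6.0882*z^3 - 24.066*z^2 + 24.0786*z - 0.6325)/(4.7961*z^6 - 19.3158*z^5 + 18.8349*z^4 + 4.4322*z^3 - 6.419*z^2 - 0.2044*z + 0.5329)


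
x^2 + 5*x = x*(x + 5)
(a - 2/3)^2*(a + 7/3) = a^3 + a^2 - 8*a/3 + 28/27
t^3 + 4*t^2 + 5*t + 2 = (t + 1)^2*(t + 2)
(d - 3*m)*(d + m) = d^2 - 2*d*m - 3*m^2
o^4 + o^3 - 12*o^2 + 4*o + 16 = (o - 2)^2*(o + 1)*(o + 4)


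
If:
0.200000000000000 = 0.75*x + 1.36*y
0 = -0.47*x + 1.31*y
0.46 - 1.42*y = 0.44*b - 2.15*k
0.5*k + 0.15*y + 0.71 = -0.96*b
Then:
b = -0.59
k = -0.30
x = 0.16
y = 0.06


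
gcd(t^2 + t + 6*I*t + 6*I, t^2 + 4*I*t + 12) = t + 6*I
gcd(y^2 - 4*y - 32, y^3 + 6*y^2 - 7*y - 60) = y + 4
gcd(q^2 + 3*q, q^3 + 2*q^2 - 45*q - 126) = q + 3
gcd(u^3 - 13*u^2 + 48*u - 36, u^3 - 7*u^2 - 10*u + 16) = u - 1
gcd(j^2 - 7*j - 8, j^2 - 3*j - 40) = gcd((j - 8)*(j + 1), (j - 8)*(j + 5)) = j - 8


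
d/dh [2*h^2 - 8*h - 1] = 4*h - 8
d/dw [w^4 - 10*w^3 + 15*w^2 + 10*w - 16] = 4*w^3 - 30*w^2 + 30*w + 10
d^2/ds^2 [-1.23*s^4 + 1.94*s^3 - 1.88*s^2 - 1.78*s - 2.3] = -14.76*s^2 + 11.64*s - 3.76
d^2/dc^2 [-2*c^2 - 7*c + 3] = -4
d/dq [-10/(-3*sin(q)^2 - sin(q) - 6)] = -10*(6*sin(q) + 1)*cos(q)/(3*sin(q)^2 + sin(q) + 6)^2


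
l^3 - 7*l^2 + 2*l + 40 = (l - 5)*(l - 4)*(l + 2)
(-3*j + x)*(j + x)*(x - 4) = -3*j^2*x + 12*j^2 - 2*j*x^2 + 8*j*x + x^3 - 4*x^2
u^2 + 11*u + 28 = (u + 4)*(u + 7)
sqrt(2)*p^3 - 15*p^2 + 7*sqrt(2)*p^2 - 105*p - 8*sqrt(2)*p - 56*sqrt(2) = (p + 7)*(p - 8*sqrt(2))*(sqrt(2)*p + 1)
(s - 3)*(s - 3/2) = s^2 - 9*s/2 + 9/2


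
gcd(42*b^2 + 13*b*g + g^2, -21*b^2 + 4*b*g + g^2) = 7*b + g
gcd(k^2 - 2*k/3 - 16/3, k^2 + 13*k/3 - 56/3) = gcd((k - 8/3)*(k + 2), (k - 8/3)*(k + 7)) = k - 8/3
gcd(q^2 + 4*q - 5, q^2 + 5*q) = q + 5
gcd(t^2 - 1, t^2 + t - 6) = 1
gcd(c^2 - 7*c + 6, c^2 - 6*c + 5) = c - 1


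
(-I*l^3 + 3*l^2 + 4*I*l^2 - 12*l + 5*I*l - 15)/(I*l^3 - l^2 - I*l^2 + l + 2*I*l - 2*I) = (-l^3 + l^2*(4 - 3*I) + l*(5 + 12*I) + 15*I)/(l^3 + l^2*(-1 + I) + l*(2 - I) - 2)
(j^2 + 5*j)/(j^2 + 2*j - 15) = j/(j - 3)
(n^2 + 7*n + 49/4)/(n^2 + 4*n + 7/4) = (2*n + 7)/(2*n + 1)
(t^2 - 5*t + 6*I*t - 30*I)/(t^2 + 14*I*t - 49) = (t^2 + t*(-5 + 6*I) - 30*I)/(t^2 + 14*I*t - 49)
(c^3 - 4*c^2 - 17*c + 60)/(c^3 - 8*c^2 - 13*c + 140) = (c - 3)/(c - 7)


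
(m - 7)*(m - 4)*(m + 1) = m^3 - 10*m^2 + 17*m + 28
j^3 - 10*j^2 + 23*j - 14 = (j - 7)*(j - 2)*(j - 1)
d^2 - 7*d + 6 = (d - 6)*(d - 1)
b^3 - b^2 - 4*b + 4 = (b - 2)*(b - 1)*(b + 2)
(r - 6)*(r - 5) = r^2 - 11*r + 30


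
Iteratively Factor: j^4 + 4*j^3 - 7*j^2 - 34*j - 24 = (j + 2)*(j^3 + 2*j^2 - 11*j - 12) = (j - 3)*(j + 2)*(j^2 + 5*j + 4) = (j - 3)*(j + 2)*(j + 4)*(j + 1)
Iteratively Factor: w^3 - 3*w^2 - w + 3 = (w + 1)*(w^2 - 4*w + 3) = (w - 1)*(w + 1)*(w - 3)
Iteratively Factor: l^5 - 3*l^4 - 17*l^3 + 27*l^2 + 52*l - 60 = (l - 1)*(l^4 - 2*l^3 - 19*l^2 + 8*l + 60) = (l - 2)*(l - 1)*(l^3 - 19*l - 30) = (l - 2)*(l - 1)*(l + 3)*(l^2 - 3*l - 10) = (l - 2)*(l - 1)*(l + 2)*(l + 3)*(l - 5)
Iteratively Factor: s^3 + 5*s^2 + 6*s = (s + 2)*(s^2 + 3*s) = s*(s + 2)*(s + 3)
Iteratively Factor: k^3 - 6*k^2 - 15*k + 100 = (k + 4)*(k^2 - 10*k + 25) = (k - 5)*(k + 4)*(k - 5)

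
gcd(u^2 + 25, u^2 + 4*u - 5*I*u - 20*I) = u - 5*I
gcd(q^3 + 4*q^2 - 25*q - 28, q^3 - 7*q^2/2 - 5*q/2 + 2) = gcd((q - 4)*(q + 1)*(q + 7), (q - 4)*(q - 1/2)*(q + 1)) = q^2 - 3*q - 4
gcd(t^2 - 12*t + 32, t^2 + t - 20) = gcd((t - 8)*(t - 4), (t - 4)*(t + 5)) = t - 4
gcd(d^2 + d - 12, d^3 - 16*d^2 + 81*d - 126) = d - 3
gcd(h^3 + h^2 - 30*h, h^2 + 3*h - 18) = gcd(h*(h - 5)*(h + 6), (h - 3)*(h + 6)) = h + 6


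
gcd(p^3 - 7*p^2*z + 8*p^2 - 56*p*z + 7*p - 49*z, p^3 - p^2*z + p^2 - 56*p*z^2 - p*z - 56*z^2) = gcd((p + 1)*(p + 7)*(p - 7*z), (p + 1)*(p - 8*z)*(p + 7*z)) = p + 1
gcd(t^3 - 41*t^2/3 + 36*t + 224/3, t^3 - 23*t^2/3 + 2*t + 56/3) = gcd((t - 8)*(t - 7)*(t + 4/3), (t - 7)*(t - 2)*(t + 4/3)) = t^2 - 17*t/3 - 28/3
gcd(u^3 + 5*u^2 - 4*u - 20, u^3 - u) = 1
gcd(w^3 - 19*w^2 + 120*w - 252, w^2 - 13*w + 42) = w^2 - 13*w + 42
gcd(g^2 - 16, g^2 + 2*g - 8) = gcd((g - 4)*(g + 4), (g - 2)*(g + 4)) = g + 4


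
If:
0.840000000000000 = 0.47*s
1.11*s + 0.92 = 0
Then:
No Solution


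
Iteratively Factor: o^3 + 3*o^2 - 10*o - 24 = (o + 4)*(o^2 - o - 6) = (o - 3)*(o + 4)*(o + 2)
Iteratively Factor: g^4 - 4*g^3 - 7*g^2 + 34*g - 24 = (g - 2)*(g^3 - 2*g^2 - 11*g + 12) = (g - 2)*(g + 3)*(g^2 - 5*g + 4) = (g - 4)*(g - 2)*(g + 3)*(g - 1)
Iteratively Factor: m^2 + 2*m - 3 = (m + 3)*(m - 1)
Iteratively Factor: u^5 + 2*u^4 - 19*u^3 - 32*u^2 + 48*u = (u - 4)*(u^4 + 6*u^3 + 5*u^2 - 12*u) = (u - 4)*(u - 1)*(u^3 + 7*u^2 + 12*u) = u*(u - 4)*(u - 1)*(u^2 + 7*u + 12) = u*(u - 4)*(u - 1)*(u + 3)*(u + 4)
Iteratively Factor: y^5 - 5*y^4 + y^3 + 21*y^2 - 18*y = (y)*(y^4 - 5*y^3 + y^2 + 21*y - 18) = y*(y - 3)*(y^3 - 2*y^2 - 5*y + 6) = y*(y - 3)*(y - 1)*(y^2 - y - 6) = y*(y - 3)^2*(y - 1)*(y + 2)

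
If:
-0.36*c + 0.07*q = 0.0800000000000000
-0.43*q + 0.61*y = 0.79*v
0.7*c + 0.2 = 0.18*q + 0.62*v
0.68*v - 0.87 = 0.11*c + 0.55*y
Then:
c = -0.63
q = -2.08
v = 0.22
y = -1.19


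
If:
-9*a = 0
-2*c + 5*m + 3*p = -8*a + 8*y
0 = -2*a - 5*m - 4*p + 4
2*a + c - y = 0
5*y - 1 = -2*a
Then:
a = 0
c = 1/5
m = -4/5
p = 2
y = 1/5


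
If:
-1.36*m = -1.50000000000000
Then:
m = 1.10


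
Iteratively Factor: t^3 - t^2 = (t)*(t^2 - t) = t^2*(t - 1)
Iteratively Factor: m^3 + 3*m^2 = (m)*(m^2 + 3*m) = m*(m + 3)*(m)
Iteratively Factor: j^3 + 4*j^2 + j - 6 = (j - 1)*(j^2 + 5*j + 6) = (j - 1)*(j + 2)*(j + 3)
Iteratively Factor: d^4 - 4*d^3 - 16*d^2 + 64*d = (d + 4)*(d^3 - 8*d^2 + 16*d) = d*(d + 4)*(d^2 - 8*d + 16) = d*(d - 4)*(d + 4)*(d - 4)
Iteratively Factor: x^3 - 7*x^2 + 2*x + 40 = (x - 5)*(x^2 - 2*x - 8) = (x - 5)*(x - 4)*(x + 2)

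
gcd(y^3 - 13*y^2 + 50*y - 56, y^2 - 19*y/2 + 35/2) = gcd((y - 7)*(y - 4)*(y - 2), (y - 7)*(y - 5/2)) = y - 7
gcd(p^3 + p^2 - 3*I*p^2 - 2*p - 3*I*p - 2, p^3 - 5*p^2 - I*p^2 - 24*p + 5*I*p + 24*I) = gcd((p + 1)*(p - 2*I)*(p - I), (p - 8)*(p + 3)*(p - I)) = p - I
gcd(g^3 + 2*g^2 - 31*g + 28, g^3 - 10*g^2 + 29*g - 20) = g^2 - 5*g + 4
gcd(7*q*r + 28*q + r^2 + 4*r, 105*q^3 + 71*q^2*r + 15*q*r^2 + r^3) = 7*q + r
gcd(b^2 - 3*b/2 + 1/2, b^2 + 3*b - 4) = b - 1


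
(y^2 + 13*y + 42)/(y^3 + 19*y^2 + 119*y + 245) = (y + 6)/(y^2 + 12*y + 35)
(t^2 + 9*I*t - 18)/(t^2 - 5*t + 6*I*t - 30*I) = (t + 3*I)/(t - 5)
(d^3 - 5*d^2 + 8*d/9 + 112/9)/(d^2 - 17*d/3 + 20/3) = (9*d^2 - 9*d - 28)/(3*(3*d - 5))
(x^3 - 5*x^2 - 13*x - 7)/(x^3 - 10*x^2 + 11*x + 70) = (x^2 + 2*x + 1)/(x^2 - 3*x - 10)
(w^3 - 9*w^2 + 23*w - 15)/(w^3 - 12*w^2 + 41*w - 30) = (w - 3)/(w - 6)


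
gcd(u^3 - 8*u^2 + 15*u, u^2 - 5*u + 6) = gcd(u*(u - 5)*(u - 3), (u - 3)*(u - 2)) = u - 3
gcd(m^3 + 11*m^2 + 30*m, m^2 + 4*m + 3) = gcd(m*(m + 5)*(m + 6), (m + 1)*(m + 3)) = 1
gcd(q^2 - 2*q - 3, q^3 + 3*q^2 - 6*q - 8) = q + 1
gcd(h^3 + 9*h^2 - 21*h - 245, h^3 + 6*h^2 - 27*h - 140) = h^2 + 2*h - 35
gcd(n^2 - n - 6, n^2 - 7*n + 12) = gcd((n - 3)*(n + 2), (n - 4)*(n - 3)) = n - 3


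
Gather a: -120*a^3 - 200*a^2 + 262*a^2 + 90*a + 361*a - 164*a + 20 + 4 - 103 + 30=-120*a^3 + 62*a^2 + 287*a - 49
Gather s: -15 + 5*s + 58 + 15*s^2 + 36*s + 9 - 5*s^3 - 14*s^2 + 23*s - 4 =-5*s^3 + s^2 + 64*s + 48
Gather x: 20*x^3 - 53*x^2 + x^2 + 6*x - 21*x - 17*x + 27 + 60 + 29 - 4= 20*x^3 - 52*x^2 - 32*x + 112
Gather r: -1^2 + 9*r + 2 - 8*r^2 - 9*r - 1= -8*r^2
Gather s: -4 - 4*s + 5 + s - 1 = -3*s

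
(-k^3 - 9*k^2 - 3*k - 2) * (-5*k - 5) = 5*k^4 + 50*k^3 + 60*k^2 + 25*k + 10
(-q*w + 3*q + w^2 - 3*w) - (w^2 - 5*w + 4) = -q*w + 3*q + 2*w - 4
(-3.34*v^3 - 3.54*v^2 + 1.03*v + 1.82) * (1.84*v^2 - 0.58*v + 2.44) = -6.1456*v^5 - 4.5764*v^4 - 4.2012*v^3 - 5.8862*v^2 + 1.4576*v + 4.4408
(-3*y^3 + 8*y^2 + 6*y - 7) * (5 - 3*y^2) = 9*y^5 - 24*y^4 - 33*y^3 + 61*y^2 + 30*y - 35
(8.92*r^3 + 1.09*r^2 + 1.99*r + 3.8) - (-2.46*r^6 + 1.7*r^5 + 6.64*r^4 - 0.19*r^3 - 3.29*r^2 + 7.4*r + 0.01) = 2.46*r^6 - 1.7*r^5 - 6.64*r^4 + 9.11*r^3 + 4.38*r^2 - 5.41*r + 3.79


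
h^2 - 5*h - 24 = (h - 8)*(h + 3)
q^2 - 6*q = q*(q - 6)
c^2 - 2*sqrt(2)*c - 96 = (c - 8*sqrt(2))*(c + 6*sqrt(2))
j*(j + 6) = j^2 + 6*j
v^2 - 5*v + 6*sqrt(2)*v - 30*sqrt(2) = (v - 5)*(v + 6*sqrt(2))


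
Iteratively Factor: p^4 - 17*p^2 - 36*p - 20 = (p + 1)*(p^3 - p^2 - 16*p - 20) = (p + 1)*(p + 2)*(p^2 - 3*p - 10) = (p + 1)*(p + 2)^2*(p - 5)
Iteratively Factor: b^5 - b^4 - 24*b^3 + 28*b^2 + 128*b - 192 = (b - 2)*(b^4 + b^3 - 22*b^2 - 16*b + 96) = (b - 2)*(b + 3)*(b^3 - 2*b^2 - 16*b + 32) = (b - 2)*(b + 3)*(b + 4)*(b^2 - 6*b + 8) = (b - 4)*(b - 2)*(b + 3)*(b + 4)*(b - 2)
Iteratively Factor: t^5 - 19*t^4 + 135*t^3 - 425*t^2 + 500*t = (t - 5)*(t^4 - 14*t^3 + 65*t^2 - 100*t) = (t - 5)*(t - 4)*(t^3 - 10*t^2 + 25*t) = (t - 5)^2*(t - 4)*(t^2 - 5*t) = t*(t - 5)^2*(t - 4)*(t - 5)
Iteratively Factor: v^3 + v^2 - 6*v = (v - 2)*(v^2 + 3*v) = (v - 2)*(v + 3)*(v)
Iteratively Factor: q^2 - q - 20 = (q - 5)*(q + 4)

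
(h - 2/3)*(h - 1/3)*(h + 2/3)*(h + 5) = h^4 + 14*h^3/3 - 19*h^2/9 - 56*h/27 + 20/27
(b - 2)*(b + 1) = b^2 - b - 2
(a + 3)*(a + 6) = a^2 + 9*a + 18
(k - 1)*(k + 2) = k^2 + k - 2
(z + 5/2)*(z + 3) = z^2 + 11*z/2 + 15/2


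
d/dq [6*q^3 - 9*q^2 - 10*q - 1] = 18*q^2 - 18*q - 10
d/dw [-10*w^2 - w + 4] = -20*w - 1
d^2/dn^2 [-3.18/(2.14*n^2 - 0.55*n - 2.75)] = (-29.126256*n^2 + 7.48572*n + 3.18*(4.28*n - 0.55)*(8.56*n - 1.1) + 37.4286)/(-2.14*n^2 + 0.55*n + 2.75)^3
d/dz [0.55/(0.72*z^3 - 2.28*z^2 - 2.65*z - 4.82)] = (-1.188*z^2 + 2.508*z + 1.4575)/(-0.72*z^3 + 2.28*z^2 + 2.65*z + 4.82)^2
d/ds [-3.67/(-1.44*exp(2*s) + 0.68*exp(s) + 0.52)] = (2.4956 - 10.5696*exp(s))*exp(s)/(-1.44*exp(2*s) + 0.68*exp(s) + 0.52)^2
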